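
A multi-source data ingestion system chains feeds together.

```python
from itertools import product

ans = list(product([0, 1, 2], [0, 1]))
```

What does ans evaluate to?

Step 1: product([0, 1, 2], [0, 1]) gives all pairs:
  (0, 0)
  (0, 1)
  (1, 0)
  (1, 1)
  (2, 0)
  (2, 1)
Therefore ans = [(0, 0), (0, 1), (1, 0), (1, 1), (2, 0), (2, 1)].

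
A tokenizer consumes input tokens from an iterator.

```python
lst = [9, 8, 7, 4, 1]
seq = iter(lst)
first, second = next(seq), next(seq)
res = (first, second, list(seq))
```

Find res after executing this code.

Step 1: Create iterator over [9, 8, 7, 4, 1].
Step 2: first = 9, second = 8.
Step 3: Remaining elements: [7, 4, 1].
Therefore res = (9, 8, [7, 4, 1]).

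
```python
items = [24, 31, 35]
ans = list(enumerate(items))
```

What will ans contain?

Step 1: enumerate pairs each element with its index:
  (0, 24)
  (1, 31)
  (2, 35)
Therefore ans = [(0, 24), (1, 31), (2, 35)].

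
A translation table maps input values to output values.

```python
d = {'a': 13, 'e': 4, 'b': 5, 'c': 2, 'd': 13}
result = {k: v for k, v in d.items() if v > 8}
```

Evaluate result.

Step 1: Filter items where value > 8:
  'a': 13 > 8: kept
  'e': 4 <= 8: removed
  'b': 5 <= 8: removed
  'c': 2 <= 8: removed
  'd': 13 > 8: kept
Therefore result = {'a': 13, 'd': 13}.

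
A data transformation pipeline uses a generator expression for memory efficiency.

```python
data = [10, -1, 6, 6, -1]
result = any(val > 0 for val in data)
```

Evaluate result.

Step 1: Check val > 0 for each element in [10, -1, 6, 6, -1]:
  10 > 0: True
  -1 > 0: False
  6 > 0: True
  6 > 0: True
  -1 > 0: False
Step 2: any() returns True.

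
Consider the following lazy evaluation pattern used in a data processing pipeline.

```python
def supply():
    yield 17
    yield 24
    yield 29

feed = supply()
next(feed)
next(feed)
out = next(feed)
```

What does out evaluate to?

Step 1: supply() creates a generator.
Step 2: next(feed) yields 17 (consumed and discarded).
Step 3: next(feed) yields 24 (consumed and discarded).
Step 4: next(feed) yields 29, assigned to out.
Therefore out = 29.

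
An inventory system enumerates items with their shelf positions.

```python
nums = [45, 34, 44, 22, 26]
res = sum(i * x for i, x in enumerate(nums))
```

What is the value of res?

Step 1: Compute i * x for each (i, x) in enumerate([45, 34, 44, 22, 26]):
  i=0, x=45: 0*45 = 0
  i=1, x=34: 1*34 = 34
  i=2, x=44: 2*44 = 88
  i=3, x=22: 3*22 = 66
  i=4, x=26: 4*26 = 104
Step 2: sum = 0 + 34 + 88 + 66 + 104 = 292.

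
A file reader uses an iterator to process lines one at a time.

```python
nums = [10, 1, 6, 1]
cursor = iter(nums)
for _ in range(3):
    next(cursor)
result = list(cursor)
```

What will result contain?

Step 1: Create iterator over [10, 1, 6, 1].
Step 2: Advance 3 positions (consuming [10, 1, 6]).
Step 3: list() collects remaining elements: [1].
Therefore result = [1].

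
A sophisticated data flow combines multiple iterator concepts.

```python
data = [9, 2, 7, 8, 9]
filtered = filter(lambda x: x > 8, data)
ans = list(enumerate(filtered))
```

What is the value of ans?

Step 1: Filter [9, 2, 7, 8, 9] for > 8: [9, 9].
Step 2: enumerate re-indexes from 0: [(0, 9), (1, 9)].
Therefore ans = [(0, 9), (1, 9)].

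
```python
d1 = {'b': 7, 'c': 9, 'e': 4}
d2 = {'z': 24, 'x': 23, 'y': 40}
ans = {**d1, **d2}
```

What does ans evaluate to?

Step 1: Merge d1 and d2 (d2 values override on key conflicts).
Step 2: d1 has keys ['b', 'c', 'e'], d2 has keys ['z', 'x', 'y'].
Therefore ans = {'b': 7, 'c': 9, 'e': 4, 'z': 24, 'x': 23, 'y': 40}.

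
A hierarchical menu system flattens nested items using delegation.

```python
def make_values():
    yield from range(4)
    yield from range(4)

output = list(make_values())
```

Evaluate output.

Step 1: Trace yields in order:
  yield 0
  yield 1
  yield 2
  yield 3
  yield 0
  yield 1
  yield 2
  yield 3
Therefore output = [0, 1, 2, 3, 0, 1, 2, 3].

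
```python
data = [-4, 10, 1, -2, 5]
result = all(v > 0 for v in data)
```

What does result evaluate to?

Step 1: Check v > 0 for each element in [-4, 10, 1, -2, 5]:
  -4 > 0: False
  10 > 0: True
  1 > 0: True
  -2 > 0: False
  5 > 0: True
Step 2: all() returns False.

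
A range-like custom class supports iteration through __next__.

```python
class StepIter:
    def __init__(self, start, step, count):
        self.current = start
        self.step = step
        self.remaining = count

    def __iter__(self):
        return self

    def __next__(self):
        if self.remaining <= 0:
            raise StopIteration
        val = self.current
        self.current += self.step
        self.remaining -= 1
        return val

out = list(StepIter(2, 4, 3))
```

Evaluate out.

Step 1: StepIter starts at 2, increments by 4, for 3 steps:
  Yield 2, then current += 4
  Yield 6, then current += 4
  Yield 10, then current += 4
Therefore out = [2, 6, 10].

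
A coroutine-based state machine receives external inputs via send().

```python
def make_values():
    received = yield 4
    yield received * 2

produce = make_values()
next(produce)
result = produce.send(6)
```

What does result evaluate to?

Step 1: next(produce) advances to first yield, producing 4.
Step 2: send(6) resumes, received = 6.
Step 3: yield received * 2 = 6 * 2 = 12.
Therefore result = 12.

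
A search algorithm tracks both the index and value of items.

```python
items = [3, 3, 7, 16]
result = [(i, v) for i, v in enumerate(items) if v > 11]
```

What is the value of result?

Step 1: Filter enumerate([3, 3, 7, 16]) keeping v > 11:
  (0, 3): 3 <= 11, excluded
  (1, 3): 3 <= 11, excluded
  (2, 7): 7 <= 11, excluded
  (3, 16): 16 > 11, included
Therefore result = [(3, 16)].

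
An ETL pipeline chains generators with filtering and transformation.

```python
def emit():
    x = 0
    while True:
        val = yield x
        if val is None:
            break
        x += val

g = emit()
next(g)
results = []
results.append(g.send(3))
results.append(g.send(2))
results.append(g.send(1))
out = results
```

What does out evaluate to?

Step 1: next(g) -> yield 0.
Step 2: send(3) -> x = 3, yield 3.
Step 3: send(2) -> x = 5, yield 5.
Step 4: send(1) -> x = 6, yield 6.
Therefore out = [3, 5, 6].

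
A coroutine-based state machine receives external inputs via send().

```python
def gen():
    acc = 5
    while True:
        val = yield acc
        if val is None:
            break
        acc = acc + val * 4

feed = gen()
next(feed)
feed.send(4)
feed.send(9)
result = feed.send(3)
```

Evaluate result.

Step 1: next() -> yield acc=5.
Step 2: send(4) -> val=4, acc = 5 + 4*4 = 21, yield 21.
Step 3: send(9) -> val=9, acc = 21 + 9*4 = 57, yield 57.
Step 4: send(3) -> val=3, acc = 57 + 3*4 = 69, yield 69.
Therefore result = 69.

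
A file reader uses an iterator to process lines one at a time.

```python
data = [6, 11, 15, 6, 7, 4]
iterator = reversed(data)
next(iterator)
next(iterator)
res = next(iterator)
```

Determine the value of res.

Step 1: reversed([6, 11, 15, 6, 7, 4]) gives iterator: [4, 7, 6, 15, 11, 6].
Step 2: First next() = 4, second next() = 7.
Step 3: Third next() = 6.
Therefore res = 6.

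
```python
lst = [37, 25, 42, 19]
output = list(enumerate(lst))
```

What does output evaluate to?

Step 1: enumerate pairs each element with its index:
  (0, 37)
  (1, 25)
  (2, 42)
  (3, 19)
Therefore output = [(0, 37), (1, 25), (2, 42), (3, 19)].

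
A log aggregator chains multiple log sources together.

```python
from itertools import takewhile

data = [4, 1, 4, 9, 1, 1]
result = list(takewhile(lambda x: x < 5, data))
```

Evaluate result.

Step 1: takewhile stops at first element >= 5:
  4 < 5: take
  1 < 5: take
  4 < 5: take
  9 >= 5: stop
Therefore result = [4, 1, 4].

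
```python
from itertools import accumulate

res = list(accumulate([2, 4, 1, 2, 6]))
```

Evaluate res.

Step 1: accumulate computes running sums:
  + 2 = 2
  + 4 = 6
  + 1 = 7
  + 2 = 9
  + 6 = 15
Therefore res = [2, 6, 7, 9, 15].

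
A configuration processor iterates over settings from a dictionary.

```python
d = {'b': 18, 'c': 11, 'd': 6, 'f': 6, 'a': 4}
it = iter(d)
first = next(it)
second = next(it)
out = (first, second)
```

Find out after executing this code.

Step 1: iter(d) iterates over keys: ['b', 'c', 'd', 'f', 'a'].
Step 2: first = next(it) = 'b', second = next(it) = 'c'.
Therefore out = ('b', 'c').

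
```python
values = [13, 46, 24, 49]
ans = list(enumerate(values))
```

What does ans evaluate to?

Step 1: enumerate pairs each element with its index:
  (0, 13)
  (1, 46)
  (2, 24)
  (3, 49)
Therefore ans = [(0, 13), (1, 46), (2, 24), (3, 49)].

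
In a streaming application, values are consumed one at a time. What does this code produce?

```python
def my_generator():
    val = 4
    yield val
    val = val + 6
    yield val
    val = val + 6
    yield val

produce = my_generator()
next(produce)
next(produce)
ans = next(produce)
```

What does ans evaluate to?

Step 1: Trace through generator execution:
  Yield 1: val starts at 4, yield 4
  Yield 2: val = 4 + 6 = 10, yield 10
  Yield 3: val = 10 + 6 = 16, yield 16
Step 2: First next() gets 4, second next() gets the second value, third next() yields 16.
Therefore ans = 16.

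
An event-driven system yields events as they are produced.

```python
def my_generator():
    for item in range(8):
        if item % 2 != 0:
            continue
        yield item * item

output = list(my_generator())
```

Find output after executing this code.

Step 1: Only yield item**2 when item is divisible by 2:
  item=0: 0 % 2 == 0, yield 0**2 = 0
  item=2: 2 % 2 == 0, yield 2**2 = 4
  item=4: 4 % 2 == 0, yield 4**2 = 16
  item=6: 6 % 2 == 0, yield 6**2 = 36
Therefore output = [0, 4, 16, 36].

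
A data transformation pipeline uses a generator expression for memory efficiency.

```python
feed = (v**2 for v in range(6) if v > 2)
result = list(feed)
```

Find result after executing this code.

Step 1: For range(6), keep v > 2, then square:
  v=0: 0 <= 2, excluded
  v=1: 1 <= 2, excluded
  v=2: 2 <= 2, excluded
  v=3: 3 > 2, yield 3**2 = 9
  v=4: 4 > 2, yield 4**2 = 16
  v=5: 5 > 2, yield 5**2 = 25
Therefore result = [9, 16, 25].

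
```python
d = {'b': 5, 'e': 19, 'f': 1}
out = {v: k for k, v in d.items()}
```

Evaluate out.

Step 1: Invert dict (swap keys and values):
  'b': 5 -> 5: 'b'
  'e': 19 -> 19: 'e'
  'f': 1 -> 1: 'f'
Therefore out = {5: 'b', 19: 'e', 1: 'f'}.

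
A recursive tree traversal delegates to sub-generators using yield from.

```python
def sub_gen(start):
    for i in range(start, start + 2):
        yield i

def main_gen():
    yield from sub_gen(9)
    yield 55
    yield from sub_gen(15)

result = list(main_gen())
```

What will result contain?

Step 1: main_gen() delegates to sub_gen(9):
  yield 9
  yield 10
Step 2: yield 55
Step 3: Delegates to sub_gen(15):
  yield 15
  yield 16
Therefore result = [9, 10, 55, 15, 16].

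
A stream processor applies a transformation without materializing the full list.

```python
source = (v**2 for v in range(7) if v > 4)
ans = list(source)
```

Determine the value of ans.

Step 1: For range(7), keep v > 4, then square:
  v=0: 0 <= 4, excluded
  v=1: 1 <= 4, excluded
  v=2: 2 <= 4, excluded
  v=3: 3 <= 4, excluded
  v=4: 4 <= 4, excluded
  v=5: 5 > 4, yield 5**2 = 25
  v=6: 6 > 4, yield 6**2 = 36
Therefore ans = [25, 36].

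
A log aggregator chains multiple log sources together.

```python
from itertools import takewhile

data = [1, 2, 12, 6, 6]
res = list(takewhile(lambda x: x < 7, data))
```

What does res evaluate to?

Step 1: takewhile stops at first element >= 7:
  1 < 7: take
  2 < 7: take
  12 >= 7: stop
Therefore res = [1, 2].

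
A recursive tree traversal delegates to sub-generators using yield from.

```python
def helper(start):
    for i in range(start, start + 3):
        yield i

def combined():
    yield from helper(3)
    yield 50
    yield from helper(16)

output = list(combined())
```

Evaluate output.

Step 1: combined() delegates to helper(3):
  yield 3
  yield 4
  yield 5
Step 2: yield 50
Step 3: Delegates to helper(16):
  yield 16
  yield 17
  yield 18
Therefore output = [3, 4, 5, 50, 16, 17, 18].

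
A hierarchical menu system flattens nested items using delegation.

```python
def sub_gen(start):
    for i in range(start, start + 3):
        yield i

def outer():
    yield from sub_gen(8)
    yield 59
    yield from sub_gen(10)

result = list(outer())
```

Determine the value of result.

Step 1: outer() delegates to sub_gen(8):
  yield 8
  yield 9
  yield 10
Step 2: yield 59
Step 3: Delegates to sub_gen(10):
  yield 10
  yield 11
  yield 12
Therefore result = [8, 9, 10, 59, 10, 11, 12].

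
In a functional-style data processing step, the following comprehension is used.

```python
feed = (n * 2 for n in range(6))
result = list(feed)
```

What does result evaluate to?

Step 1: For each n in range(6), compute n*2:
  n=0: 0*2 = 0
  n=1: 1*2 = 2
  n=2: 2*2 = 4
  n=3: 3*2 = 6
  n=4: 4*2 = 8
  n=5: 5*2 = 10
Therefore result = [0, 2, 4, 6, 8, 10].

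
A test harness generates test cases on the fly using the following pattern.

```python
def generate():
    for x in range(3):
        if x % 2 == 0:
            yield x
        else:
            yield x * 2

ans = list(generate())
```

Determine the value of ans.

Step 1: For each x in range(3), yield x if even, else x*2:
  x=0 (even): yield 0
  x=1 (odd): yield 1*2 = 2
  x=2 (even): yield 2
Therefore ans = [0, 2, 2].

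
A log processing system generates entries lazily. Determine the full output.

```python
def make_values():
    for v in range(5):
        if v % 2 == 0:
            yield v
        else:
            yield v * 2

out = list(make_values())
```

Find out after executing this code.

Step 1: For each v in range(5), yield v if even, else v*2:
  v=0 (even): yield 0
  v=1 (odd): yield 1*2 = 2
  v=2 (even): yield 2
  v=3 (odd): yield 3*2 = 6
  v=4 (even): yield 4
Therefore out = [0, 2, 2, 6, 4].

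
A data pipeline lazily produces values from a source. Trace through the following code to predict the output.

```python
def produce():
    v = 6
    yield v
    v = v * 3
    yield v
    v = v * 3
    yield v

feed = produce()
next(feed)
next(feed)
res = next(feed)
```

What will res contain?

Step 1: Trace through generator execution:
  Yield 1: v starts at 6, yield 6
  Yield 2: v = 6 * 3 = 18, yield 18
  Yield 3: v = 18 * 3 = 54, yield 54
Step 2: First next() gets 6, second next() gets the second value, third next() yields 54.
Therefore res = 54.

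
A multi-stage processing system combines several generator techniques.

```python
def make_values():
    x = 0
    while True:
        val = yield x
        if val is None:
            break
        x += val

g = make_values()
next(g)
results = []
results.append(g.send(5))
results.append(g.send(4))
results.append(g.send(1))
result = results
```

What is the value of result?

Step 1: next(g) -> yield 0.
Step 2: send(5) -> x = 5, yield 5.
Step 3: send(4) -> x = 9, yield 9.
Step 4: send(1) -> x = 10, yield 10.
Therefore result = [5, 9, 10].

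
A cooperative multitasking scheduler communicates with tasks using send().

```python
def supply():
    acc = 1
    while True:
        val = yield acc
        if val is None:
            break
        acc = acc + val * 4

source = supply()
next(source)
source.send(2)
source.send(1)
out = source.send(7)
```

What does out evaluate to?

Step 1: next() -> yield acc=1.
Step 2: send(2) -> val=2, acc = 1 + 2*4 = 9, yield 9.
Step 3: send(1) -> val=1, acc = 9 + 1*4 = 13, yield 13.
Step 4: send(7) -> val=7, acc = 13 + 7*4 = 41, yield 41.
Therefore out = 41.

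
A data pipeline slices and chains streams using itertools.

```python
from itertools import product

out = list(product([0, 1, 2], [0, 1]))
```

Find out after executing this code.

Step 1: product([0, 1, 2], [0, 1]) gives all pairs:
  (0, 0)
  (0, 1)
  (1, 0)
  (1, 1)
  (2, 0)
  (2, 1)
Therefore out = [(0, 0), (0, 1), (1, 0), (1, 1), (2, 0), (2, 1)].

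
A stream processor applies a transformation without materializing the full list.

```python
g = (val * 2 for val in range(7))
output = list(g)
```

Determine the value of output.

Step 1: For each val in range(7), compute val*2:
  val=0: 0*2 = 0
  val=1: 1*2 = 2
  val=2: 2*2 = 4
  val=3: 3*2 = 6
  val=4: 4*2 = 8
  val=5: 5*2 = 10
  val=6: 6*2 = 12
Therefore output = [0, 2, 4, 6, 8, 10, 12].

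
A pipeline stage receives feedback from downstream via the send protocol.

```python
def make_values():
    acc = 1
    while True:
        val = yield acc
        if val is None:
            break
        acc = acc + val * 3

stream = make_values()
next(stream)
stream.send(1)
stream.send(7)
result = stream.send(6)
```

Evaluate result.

Step 1: next() -> yield acc=1.
Step 2: send(1) -> val=1, acc = 1 + 1*3 = 4, yield 4.
Step 3: send(7) -> val=7, acc = 4 + 7*3 = 25, yield 25.
Step 4: send(6) -> val=6, acc = 25 + 6*3 = 43, yield 43.
Therefore result = 43.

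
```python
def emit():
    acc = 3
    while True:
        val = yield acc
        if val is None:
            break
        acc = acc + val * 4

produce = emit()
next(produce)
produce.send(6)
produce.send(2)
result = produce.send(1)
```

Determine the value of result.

Step 1: next() -> yield acc=3.
Step 2: send(6) -> val=6, acc = 3 + 6*4 = 27, yield 27.
Step 3: send(2) -> val=2, acc = 27 + 2*4 = 35, yield 35.
Step 4: send(1) -> val=1, acc = 35 + 1*4 = 39, yield 39.
Therefore result = 39.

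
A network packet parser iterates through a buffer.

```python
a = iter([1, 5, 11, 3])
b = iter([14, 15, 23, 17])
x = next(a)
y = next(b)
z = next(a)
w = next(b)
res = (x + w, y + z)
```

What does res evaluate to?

Step 1: a iterates [1, 5, 11, 3], b iterates [14, 15, 23, 17].
Step 2: x = next(a) = 1, y = next(b) = 14.
Step 3: z = next(a) = 5, w = next(b) = 15.
Step 4: res = (1 + 15, 14 + 5) = (16, 19).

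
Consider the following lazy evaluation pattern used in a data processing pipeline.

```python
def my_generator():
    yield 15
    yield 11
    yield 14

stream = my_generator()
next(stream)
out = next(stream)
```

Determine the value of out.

Step 1: my_generator() creates a generator.
Step 2: next(stream) yields 15 (consumed and discarded).
Step 3: next(stream) yields 11, assigned to out.
Therefore out = 11.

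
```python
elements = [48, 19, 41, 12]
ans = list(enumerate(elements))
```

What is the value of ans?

Step 1: enumerate pairs each element with its index:
  (0, 48)
  (1, 19)
  (2, 41)
  (3, 12)
Therefore ans = [(0, 48), (1, 19), (2, 41), (3, 12)].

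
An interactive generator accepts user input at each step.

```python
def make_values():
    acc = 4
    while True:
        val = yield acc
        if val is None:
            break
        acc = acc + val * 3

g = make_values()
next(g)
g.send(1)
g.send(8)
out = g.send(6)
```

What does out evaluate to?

Step 1: next() -> yield acc=4.
Step 2: send(1) -> val=1, acc = 4 + 1*3 = 7, yield 7.
Step 3: send(8) -> val=8, acc = 7 + 8*3 = 31, yield 31.
Step 4: send(6) -> val=6, acc = 31 + 6*3 = 49, yield 49.
Therefore out = 49.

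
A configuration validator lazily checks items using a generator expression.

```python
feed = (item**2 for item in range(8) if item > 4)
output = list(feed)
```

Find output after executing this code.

Step 1: For range(8), keep item > 4, then square:
  item=0: 0 <= 4, excluded
  item=1: 1 <= 4, excluded
  item=2: 2 <= 4, excluded
  item=3: 3 <= 4, excluded
  item=4: 4 <= 4, excluded
  item=5: 5 > 4, yield 5**2 = 25
  item=6: 6 > 4, yield 6**2 = 36
  item=7: 7 > 4, yield 7**2 = 49
Therefore output = [25, 36, 49].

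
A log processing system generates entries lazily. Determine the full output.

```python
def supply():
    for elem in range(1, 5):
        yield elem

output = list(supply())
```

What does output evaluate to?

Step 1: The generator yields each value from range(1, 5).
Step 2: list() consumes all yields: [1, 2, 3, 4].
Therefore output = [1, 2, 3, 4].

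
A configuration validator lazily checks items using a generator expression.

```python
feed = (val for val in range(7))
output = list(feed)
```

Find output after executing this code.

Step 1: Generator expression iterates range(7): [0, 1, 2, 3, 4, 5, 6].
Step 2: list() collects all values.
Therefore output = [0, 1, 2, 3, 4, 5, 6].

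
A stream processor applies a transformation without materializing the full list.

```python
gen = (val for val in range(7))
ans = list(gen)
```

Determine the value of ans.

Step 1: Generator expression iterates range(7): [0, 1, 2, 3, 4, 5, 6].
Step 2: list() collects all values.
Therefore ans = [0, 1, 2, 3, 4, 5, 6].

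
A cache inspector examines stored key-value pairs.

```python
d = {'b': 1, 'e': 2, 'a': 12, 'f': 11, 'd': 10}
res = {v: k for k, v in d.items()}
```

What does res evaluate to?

Step 1: Invert dict (swap keys and values):
  'b': 1 -> 1: 'b'
  'e': 2 -> 2: 'e'
  'a': 12 -> 12: 'a'
  'f': 11 -> 11: 'f'
  'd': 10 -> 10: 'd'
Therefore res = {1: 'b', 2: 'e', 12: 'a', 11: 'f', 10: 'd'}.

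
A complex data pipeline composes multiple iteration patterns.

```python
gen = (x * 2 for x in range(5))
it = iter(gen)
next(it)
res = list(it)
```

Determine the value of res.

Step 1: Generator produces [0, 2, 4, 6, 8].
Step 2: next(it) consumes first element (0).
Step 3: list(it) collects remaining: [2, 4, 6, 8].
Therefore res = [2, 4, 6, 8].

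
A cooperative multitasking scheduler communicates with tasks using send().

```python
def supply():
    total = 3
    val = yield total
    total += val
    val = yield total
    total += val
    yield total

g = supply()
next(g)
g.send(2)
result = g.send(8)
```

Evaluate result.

Step 1: next() -> yield total=3.
Step 2: send(2) -> val=2, total = 3+2 = 5, yield 5.
Step 3: send(8) -> val=8, total = 5+8 = 13, yield 13.
Therefore result = 13.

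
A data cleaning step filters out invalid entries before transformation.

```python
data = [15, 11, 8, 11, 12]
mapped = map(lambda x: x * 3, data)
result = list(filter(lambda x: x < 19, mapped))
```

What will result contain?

Step 1: Map x * 3:
  15 -> 45
  11 -> 33
  8 -> 24
  11 -> 33
  12 -> 36
Step 2: Filter for < 19:
  45: removed
  33: removed
  24: removed
  33: removed
  36: removed
Therefore result = [].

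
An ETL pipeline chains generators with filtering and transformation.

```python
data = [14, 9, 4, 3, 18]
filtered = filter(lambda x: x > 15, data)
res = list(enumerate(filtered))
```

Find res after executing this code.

Step 1: Filter [14, 9, 4, 3, 18] for > 15: [18].
Step 2: enumerate re-indexes from 0: [(0, 18)].
Therefore res = [(0, 18)].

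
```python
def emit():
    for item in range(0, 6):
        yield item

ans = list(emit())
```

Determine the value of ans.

Step 1: The generator yields each value from range(0, 6).
Step 2: list() consumes all yields: [0, 1, 2, 3, 4, 5].
Therefore ans = [0, 1, 2, 3, 4, 5].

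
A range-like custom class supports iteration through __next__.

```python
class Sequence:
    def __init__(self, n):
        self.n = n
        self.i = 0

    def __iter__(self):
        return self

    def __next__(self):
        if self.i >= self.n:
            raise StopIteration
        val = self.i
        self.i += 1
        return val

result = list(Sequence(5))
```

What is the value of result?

Step 1: Sequence(5) creates an iterator counting 0 to 4.
Step 2: list() consumes all values: [0, 1, 2, 3, 4].
Therefore result = [0, 1, 2, 3, 4].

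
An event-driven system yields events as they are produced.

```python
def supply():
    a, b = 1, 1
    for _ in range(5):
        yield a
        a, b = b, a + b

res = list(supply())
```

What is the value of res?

Step 1: Fibonacci-like sequence starting with a=1, b=1:
  Iteration 1: yield a=1, then a,b = 1,2
  Iteration 2: yield a=1, then a,b = 2,3
  Iteration 3: yield a=2, then a,b = 3,5
  Iteration 4: yield a=3, then a,b = 5,8
  Iteration 5: yield a=5, then a,b = 8,13
Therefore res = [1, 1, 2, 3, 5].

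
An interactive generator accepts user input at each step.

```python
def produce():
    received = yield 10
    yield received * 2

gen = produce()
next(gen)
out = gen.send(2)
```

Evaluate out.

Step 1: next(gen) advances to first yield, producing 10.
Step 2: send(2) resumes, received = 2.
Step 3: yield received * 2 = 2 * 2 = 4.
Therefore out = 4.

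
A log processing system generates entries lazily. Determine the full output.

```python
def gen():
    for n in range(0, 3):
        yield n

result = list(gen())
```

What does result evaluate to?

Step 1: The generator yields each value from range(0, 3).
Step 2: list() consumes all yields: [0, 1, 2].
Therefore result = [0, 1, 2].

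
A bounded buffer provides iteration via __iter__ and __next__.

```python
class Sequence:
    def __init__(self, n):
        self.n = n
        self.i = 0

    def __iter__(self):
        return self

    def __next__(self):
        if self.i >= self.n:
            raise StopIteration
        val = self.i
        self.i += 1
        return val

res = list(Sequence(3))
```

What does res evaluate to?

Step 1: Sequence(3) creates an iterator counting 0 to 2.
Step 2: list() consumes all values: [0, 1, 2].
Therefore res = [0, 1, 2].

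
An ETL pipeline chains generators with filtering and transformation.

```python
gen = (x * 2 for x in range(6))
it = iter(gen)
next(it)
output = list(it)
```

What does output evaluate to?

Step 1: Generator produces [0, 2, 4, 6, 8, 10].
Step 2: next(it) consumes first element (0).
Step 3: list(it) collects remaining: [2, 4, 6, 8, 10].
Therefore output = [2, 4, 6, 8, 10].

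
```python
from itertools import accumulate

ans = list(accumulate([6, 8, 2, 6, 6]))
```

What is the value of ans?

Step 1: accumulate computes running sums:
  + 6 = 6
  + 8 = 14
  + 2 = 16
  + 6 = 22
  + 6 = 28
Therefore ans = [6, 14, 16, 22, 28].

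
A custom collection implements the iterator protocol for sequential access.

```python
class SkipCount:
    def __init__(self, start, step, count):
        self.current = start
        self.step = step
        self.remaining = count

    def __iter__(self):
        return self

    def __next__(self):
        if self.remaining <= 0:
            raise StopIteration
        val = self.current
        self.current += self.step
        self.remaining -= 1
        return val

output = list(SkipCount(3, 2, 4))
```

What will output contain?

Step 1: SkipCount starts at 3, increments by 2, for 4 steps:
  Yield 3, then current += 2
  Yield 5, then current += 2
  Yield 7, then current += 2
  Yield 9, then current += 2
Therefore output = [3, 5, 7, 9].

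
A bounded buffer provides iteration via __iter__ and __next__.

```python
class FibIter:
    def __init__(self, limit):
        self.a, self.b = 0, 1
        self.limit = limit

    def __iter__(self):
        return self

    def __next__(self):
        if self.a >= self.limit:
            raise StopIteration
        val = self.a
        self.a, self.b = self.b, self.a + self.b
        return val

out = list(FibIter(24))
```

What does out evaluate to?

Step 1: Fibonacci-like sequence (a=0, b=1) until >= 24:
  Yield 0, then a,b = 1,1
  Yield 1, then a,b = 1,2
  Yield 1, then a,b = 2,3
  Yield 2, then a,b = 3,5
  Yield 3, then a,b = 5,8
  Yield 5, then a,b = 8,13
  Yield 8, then a,b = 13,21
  Yield 13, then a,b = 21,34
  Yield 21, then a,b = 34,55
Step 2: 34 >= 24, stop.
Therefore out = [0, 1, 1, 2, 3, 5, 8, 13, 21].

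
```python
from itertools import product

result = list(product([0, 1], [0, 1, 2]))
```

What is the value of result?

Step 1: product([0, 1], [0, 1, 2]) gives all pairs:
  (0, 0)
  (0, 1)
  (0, 2)
  (1, 0)
  (1, 1)
  (1, 2)
Therefore result = [(0, 0), (0, 1), (0, 2), (1, 0), (1, 1), (1, 2)].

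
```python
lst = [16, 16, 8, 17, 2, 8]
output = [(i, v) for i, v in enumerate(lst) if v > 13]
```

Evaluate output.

Step 1: Filter enumerate([16, 16, 8, 17, 2, 8]) keeping v > 13:
  (0, 16): 16 > 13, included
  (1, 16): 16 > 13, included
  (2, 8): 8 <= 13, excluded
  (3, 17): 17 > 13, included
  (4, 2): 2 <= 13, excluded
  (5, 8): 8 <= 13, excluded
Therefore output = [(0, 16), (1, 16), (3, 17)].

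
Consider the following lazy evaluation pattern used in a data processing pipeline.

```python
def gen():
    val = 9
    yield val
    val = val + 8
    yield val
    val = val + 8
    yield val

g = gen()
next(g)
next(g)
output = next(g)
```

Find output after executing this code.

Step 1: Trace through generator execution:
  Yield 1: val starts at 9, yield 9
  Yield 2: val = 9 + 8 = 17, yield 17
  Yield 3: val = 17 + 8 = 25, yield 25
Step 2: First next() gets 9, second next() gets the second value, third next() yields 25.
Therefore output = 25.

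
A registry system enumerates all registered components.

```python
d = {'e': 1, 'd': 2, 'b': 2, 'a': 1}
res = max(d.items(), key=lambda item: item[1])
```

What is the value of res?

Step 1: Find item with maximum value:
  ('e', 1)
  ('d', 2)
  ('b', 2)
  ('a', 1)
Step 2: Maximum value is 2 at key 'd'.
Therefore res = ('d', 2).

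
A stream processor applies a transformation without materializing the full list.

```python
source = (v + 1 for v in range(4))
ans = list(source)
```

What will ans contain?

Step 1: For each v in range(4), compute v+1:
  v=0: 0+1 = 1
  v=1: 1+1 = 2
  v=2: 2+1 = 3
  v=3: 3+1 = 4
Therefore ans = [1, 2, 3, 4].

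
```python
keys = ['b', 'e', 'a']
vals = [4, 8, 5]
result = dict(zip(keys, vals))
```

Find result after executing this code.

Step 1: zip pairs keys with values:
  'b' -> 4
  'e' -> 8
  'a' -> 5
Therefore result = {'b': 4, 'e': 8, 'a': 5}.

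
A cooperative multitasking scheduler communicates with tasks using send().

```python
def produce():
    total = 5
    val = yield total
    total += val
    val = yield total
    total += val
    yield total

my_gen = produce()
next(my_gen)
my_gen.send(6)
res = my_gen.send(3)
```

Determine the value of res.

Step 1: next() -> yield total=5.
Step 2: send(6) -> val=6, total = 5+6 = 11, yield 11.
Step 3: send(3) -> val=3, total = 11+3 = 14, yield 14.
Therefore res = 14.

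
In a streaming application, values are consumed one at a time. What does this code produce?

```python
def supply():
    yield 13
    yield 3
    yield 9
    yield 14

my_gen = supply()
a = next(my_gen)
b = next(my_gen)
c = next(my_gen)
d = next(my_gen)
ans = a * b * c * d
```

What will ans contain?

Step 1: Create generator and consume all values:
  a = next(my_gen) = 13
  b = next(my_gen) = 3
  c = next(my_gen) = 9
  d = next(my_gen) = 14
Step 2: ans = 13 * 3 * 9 * 14 = 4914.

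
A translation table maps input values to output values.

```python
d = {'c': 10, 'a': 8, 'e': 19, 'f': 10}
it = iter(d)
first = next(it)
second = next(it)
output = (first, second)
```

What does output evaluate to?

Step 1: iter(d) iterates over keys: ['c', 'a', 'e', 'f'].
Step 2: first = next(it) = 'c', second = next(it) = 'a'.
Therefore output = ('c', 'a').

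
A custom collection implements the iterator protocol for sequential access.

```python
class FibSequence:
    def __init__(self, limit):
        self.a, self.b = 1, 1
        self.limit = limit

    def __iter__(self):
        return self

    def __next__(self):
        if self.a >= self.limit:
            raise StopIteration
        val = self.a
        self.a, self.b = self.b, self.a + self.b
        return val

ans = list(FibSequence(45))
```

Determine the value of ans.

Step 1: Fibonacci-like sequence (a=1, b=1) until >= 45:
  Yield 1, then a,b = 1,2
  Yield 1, then a,b = 2,3
  Yield 2, then a,b = 3,5
  Yield 3, then a,b = 5,8
  Yield 5, then a,b = 8,13
  Yield 8, then a,b = 13,21
  Yield 13, then a,b = 21,34
  Yield 21, then a,b = 34,55
  Yield 34, then a,b = 55,89
Step 2: 55 >= 45, stop.
Therefore ans = [1, 1, 2, 3, 5, 8, 13, 21, 34].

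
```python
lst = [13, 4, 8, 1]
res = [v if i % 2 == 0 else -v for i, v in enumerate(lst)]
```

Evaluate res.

Step 1: For each (i, v), keep v if i is even, negate if odd:
  i=0 (even): keep 13
  i=1 (odd): negate to -4
  i=2 (even): keep 8
  i=3 (odd): negate to -1
Therefore res = [13, -4, 8, -1].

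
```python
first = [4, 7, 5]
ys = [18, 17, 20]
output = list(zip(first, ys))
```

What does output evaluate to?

Step 1: zip pairs elements at same index:
  Index 0: (4, 18)
  Index 1: (7, 17)
  Index 2: (5, 20)
Therefore output = [(4, 18), (7, 17), (5, 20)].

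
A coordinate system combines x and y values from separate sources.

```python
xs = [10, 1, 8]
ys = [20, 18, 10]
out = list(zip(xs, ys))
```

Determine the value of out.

Step 1: zip pairs elements at same index:
  Index 0: (10, 20)
  Index 1: (1, 18)
  Index 2: (8, 10)
Therefore out = [(10, 20), (1, 18), (8, 10)].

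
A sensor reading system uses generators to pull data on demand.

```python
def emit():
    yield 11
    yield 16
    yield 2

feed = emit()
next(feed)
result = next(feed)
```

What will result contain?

Step 1: emit() creates a generator.
Step 2: next(feed) yields 11 (consumed and discarded).
Step 3: next(feed) yields 16, assigned to result.
Therefore result = 16.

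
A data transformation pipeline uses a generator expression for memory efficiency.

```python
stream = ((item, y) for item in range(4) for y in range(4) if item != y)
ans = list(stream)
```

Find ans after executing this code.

Step 1: Nested generator over range(4) x range(4) where item != y:
  (0, 0): excluded (item == y)
  (0, 1): included
  (0, 2): included
  (0, 3): included
  (1, 0): included
  (1, 1): excluded (item == y)
  (1, 2): included
  (1, 3): included
  (2, 0): included
  (2, 1): included
  (2, 2): excluded (item == y)
  (2, 3): included
  (3, 0): included
  (3, 1): included
  (3, 2): included
  (3, 3): excluded (item == y)
Therefore ans = [(0, 1), (0, 2), (0, 3), (1, 0), (1, 2), (1, 3), (2, 0), (2, 1), (2, 3), (3, 0), (3, 1), (3, 2)].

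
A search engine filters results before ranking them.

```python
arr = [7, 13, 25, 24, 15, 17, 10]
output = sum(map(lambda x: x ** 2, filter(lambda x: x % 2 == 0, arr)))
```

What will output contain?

Step 1: Filter even numbers from [7, 13, 25, 24, 15, 17, 10]: [24, 10]
Step 2: Square each: [576, 100]
Step 3: Sum = 676.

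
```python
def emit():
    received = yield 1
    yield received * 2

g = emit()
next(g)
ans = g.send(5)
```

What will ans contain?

Step 1: next(g) advances to first yield, producing 1.
Step 2: send(5) resumes, received = 5.
Step 3: yield received * 2 = 5 * 2 = 10.
Therefore ans = 10.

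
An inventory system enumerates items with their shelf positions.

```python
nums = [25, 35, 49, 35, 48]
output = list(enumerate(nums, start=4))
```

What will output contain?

Step 1: enumerate with start=4:
  (4, 25)
  (5, 35)
  (6, 49)
  (7, 35)
  (8, 48)
Therefore output = [(4, 25), (5, 35), (6, 49), (7, 35), (8, 48)].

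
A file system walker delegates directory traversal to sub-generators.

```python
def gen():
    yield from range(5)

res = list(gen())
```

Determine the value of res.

Step 1: yield from delegates to the iterable, yielding each element.
Step 2: Collected values: [0, 1, 2, 3, 4].
Therefore res = [0, 1, 2, 3, 4].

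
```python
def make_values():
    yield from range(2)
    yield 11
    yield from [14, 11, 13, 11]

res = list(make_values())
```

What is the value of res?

Step 1: Trace yields in order:
  yield 0
  yield 1
  yield 11
  yield 14
  yield 11
  yield 13
  yield 11
Therefore res = [0, 1, 11, 14, 11, 13, 11].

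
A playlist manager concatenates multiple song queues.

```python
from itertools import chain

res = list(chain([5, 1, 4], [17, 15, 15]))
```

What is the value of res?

Step 1: chain() concatenates iterables: [5, 1, 4] + [17, 15, 15].
Therefore res = [5, 1, 4, 17, 15, 15].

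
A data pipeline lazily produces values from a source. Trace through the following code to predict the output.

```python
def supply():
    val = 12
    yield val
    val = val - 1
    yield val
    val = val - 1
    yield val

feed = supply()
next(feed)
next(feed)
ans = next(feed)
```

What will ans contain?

Step 1: Trace through generator execution:
  Yield 1: val starts at 12, yield 12
  Yield 2: val = 12 - 1 = 11, yield 11
  Yield 3: val = 11 - 1 = 10, yield 10
Step 2: First next() gets 12, second next() gets the second value, third next() yields 10.
Therefore ans = 10.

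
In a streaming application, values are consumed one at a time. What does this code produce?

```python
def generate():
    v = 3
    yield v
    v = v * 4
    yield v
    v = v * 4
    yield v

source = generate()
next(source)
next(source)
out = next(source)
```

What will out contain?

Step 1: Trace through generator execution:
  Yield 1: v starts at 3, yield 3
  Yield 2: v = 3 * 4 = 12, yield 12
  Yield 3: v = 12 * 4 = 48, yield 48
Step 2: First next() gets 3, second next() gets the second value, third next() yields 48.
Therefore out = 48.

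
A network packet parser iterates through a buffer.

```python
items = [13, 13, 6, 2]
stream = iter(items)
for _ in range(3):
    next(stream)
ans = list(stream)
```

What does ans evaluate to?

Step 1: Create iterator over [13, 13, 6, 2].
Step 2: Advance 3 positions (consuming [13, 13, 6]).
Step 3: list() collects remaining elements: [2].
Therefore ans = [2].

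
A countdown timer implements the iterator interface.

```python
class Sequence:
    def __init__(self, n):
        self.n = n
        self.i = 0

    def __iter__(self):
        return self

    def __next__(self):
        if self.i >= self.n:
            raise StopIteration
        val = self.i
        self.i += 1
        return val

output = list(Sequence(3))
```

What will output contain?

Step 1: Sequence(3) creates an iterator counting 0 to 2.
Step 2: list() consumes all values: [0, 1, 2].
Therefore output = [0, 1, 2].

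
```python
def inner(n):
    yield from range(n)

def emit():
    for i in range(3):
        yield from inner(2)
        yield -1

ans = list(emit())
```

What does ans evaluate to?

Step 1: For each i in range(3):
  i=0: yield from inner(2) -> [0, 1], then yield -1
  i=1: yield from inner(2) -> [0, 1], then yield -1
  i=2: yield from inner(2) -> [0, 1], then yield -1
Therefore ans = [0, 1, -1, 0, 1, -1, 0, 1, -1].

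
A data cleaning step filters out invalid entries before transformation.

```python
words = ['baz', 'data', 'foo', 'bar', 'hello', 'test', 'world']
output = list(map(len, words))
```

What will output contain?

Step 1: Map len() to each word:
  'baz' -> 3
  'data' -> 4
  'foo' -> 3
  'bar' -> 3
  'hello' -> 5
  'test' -> 4
  'world' -> 5
Therefore output = [3, 4, 3, 3, 5, 4, 5].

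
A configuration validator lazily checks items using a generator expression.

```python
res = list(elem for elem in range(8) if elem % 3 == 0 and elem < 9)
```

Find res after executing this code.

Step 1: Filter range(8) where elem % 3 == 0 and elem < 9:
  elem=0: both conditions met, included
  elem=1: excluded (1 % 3 != 0)
  elem=2: excluded (2 % 3 != 0)
  elem=3: both conditions met, included
  elem=4: excluded (4 % 3 != 0)
  elem=5: excluded (5 % 3 != 0)
  elem=6: both conditions met, included
  elem=7: excluded (7 % 3 != 0)
Therefore res = [0, 3, 6].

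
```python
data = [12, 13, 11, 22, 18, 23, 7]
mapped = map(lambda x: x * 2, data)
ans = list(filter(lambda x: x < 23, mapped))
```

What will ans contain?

Step 1: Map x * 2:
  12 -> 24
  13 -> 26
  11 -> 22
  22 -> 44
  18 -> 36
  23 -> 46
  7 -> 14
Step 2: Filter for < 23:
  24: removed
  26: removed
  22: kept
  44: removed
  36: removed
  46: removed
  14: kept
Therefore ans = [22, 14].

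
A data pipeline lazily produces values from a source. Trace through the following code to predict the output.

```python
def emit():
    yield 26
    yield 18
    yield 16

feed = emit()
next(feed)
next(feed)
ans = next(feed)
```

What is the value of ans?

Step 1: emit() creates a generator.
Step 2: next(feed) yields 26 (consumed and discarded).
Step 3: next(feed) yields 18 (consumed and discarded).
Step 4: next(feed) yields 16, assigned to ans.
Therefore ans = 16.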